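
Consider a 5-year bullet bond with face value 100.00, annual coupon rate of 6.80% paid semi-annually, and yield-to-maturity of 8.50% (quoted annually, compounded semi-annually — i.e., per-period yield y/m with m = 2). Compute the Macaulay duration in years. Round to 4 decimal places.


Coupon per period c = face * coupon_rate / m = 3.400000
Periods per year m = 2; per-period yield y/m = 0.042500
Number of cashflows N = 10
Cashflows (t years, CF_t, discount factor 1/(1+y/m)^(m*t), PV):
  t = 0.5000: CF_t = 3.400000, DF = 0.959233, PV = 3.261391
  t = 1.0000: CF_t = 3.400000, DF = 0.920127, PV = 3.128433
  t = 1.5000: CF_t = 3.400000, DF = 0.882616, PV = 3.000894
  t = 2.0000: CF_t = 3.400000, DF = 0.846634, PV = 2.878556
  t = 2.5000: CF_t = 3.400000, DF = 0.812119, PV = 2.761205
  t = 3.0000: CF_t = 3.400000, DF = 0.779011, PV = 2.648638
  t = 3.5000: CF_t = 3.400000, DF = 0.747253, PV = 2.540660
  t = 4.0000: CF_t = 3.400000, DF = 0.716789, PV = 2.437083
  t = 4.5000: CF_t = 3.400000, DF = 0.687568, PV = 2.337730
  t = 5.0000: CF_t = 103.400000, DF = 0.659537, PV = 68.196157
Price P = sum_t PV_t = 93.190746
Macaulay numerator sum_t t * PV_t:
  t * PV_t at t = 0.5000: 1.630695
  t * PV_t at t = 1.0000: 3.128433
  t * PV_t at t = 1.5000: 4.501342
  t * PV_t at t = 2.0000: 5.757112
  t * PV_t at t = 2.5000: 6.903012
  t * PV_t at t = 3.0000: 7.945913
  t * PV_t at t = 3.5000: 8.892308
  t * PV_t at t = 4.0000: 9.748334
  t * PV_t at t = 4.5000: 10.519785
  t * PV_t at t = 5.0000: 340.980785
Macaulay duration D = (sum_t t * PV_t) / P = 400.007718 / 93.190746 = 4.292355

Answer: Macaulay duration = 4.2924 years


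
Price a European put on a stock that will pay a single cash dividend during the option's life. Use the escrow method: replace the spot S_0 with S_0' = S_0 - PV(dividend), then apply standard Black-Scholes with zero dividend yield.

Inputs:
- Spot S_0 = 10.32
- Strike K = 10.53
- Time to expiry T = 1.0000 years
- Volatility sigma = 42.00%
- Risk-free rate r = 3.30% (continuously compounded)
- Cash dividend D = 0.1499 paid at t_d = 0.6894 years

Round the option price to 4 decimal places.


PV(D) = D * exp(-r * t_d) = 0.1499 * 0.97750663 = 0.14652824
S_0' = S_0 - PV(D) = 10.3200 - 0.14652824 = 10.17347176
d1 = (ln(S_0'/K) + (r + sigma^2/2)*T) / (sigma*sqrt(T)) = 0.20655999
d2 = d1 - sigma*sqrt(T) = -0.21344001
exp(-rT) = 0.96753856
N(-d1) = 0.41817675; N(-d2) = 0.58450811
P = K * exp(-rT) * N(-d2) - S_0' * N(-d1) = 10.5300 * 0.96753856 * 0.58450811 - 10.17347176 * 0.41817675 = 1.7008

Answer: Price = 1.7008


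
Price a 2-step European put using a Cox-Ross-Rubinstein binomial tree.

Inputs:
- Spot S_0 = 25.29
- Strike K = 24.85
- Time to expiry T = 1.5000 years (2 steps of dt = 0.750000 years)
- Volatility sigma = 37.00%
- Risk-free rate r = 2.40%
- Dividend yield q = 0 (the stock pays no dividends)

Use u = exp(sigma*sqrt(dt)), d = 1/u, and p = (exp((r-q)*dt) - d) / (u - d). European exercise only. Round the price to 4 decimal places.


Answer: Price = V(0,0) = 3.3826

Derivation:
dt = T/N = 0.750000
u = exp(sigma*sqrt(dt)) = 1.377719; d = 1/u = 0.725837
p = (exp((r-q)*dt) - d) / (u - d) = 0.448433
Discount per step: exp(-r*dt) = 0.982161
Stock lattice S(k, i) with i counting down-moves:
  k=0: S(0,0) = 25.2900
  k=1: S(1,0) = 34.8425; S(1,1) = 18.3564
  k=2: S(2,0) = 48.0032; S(2,1) = 25.2900; S(2,2) = 13.3238
Terminal payoffs V(N, i) = max(K - S_T, 0):
  V(2,0) = 0.000000; V(2,1) = 0.000000; V(2,2) = 11.526222
Backward induction: V(k, i) = exp(-r*dt) * [p * V(k+1, i) + (1-p) * V(k+1, i+1)].
  V(1,0) = exp(-r*dt) * [p*0.000000 + (1-p)*0.000000] = 0.000000
  V(1,1) = exp(-r*dt) * [p*0.000000 + (1-p)*11.526222] = 6.244067
  V(0,0) = exp(-r*dt) * [p*0.000000 + (1-p)*6.244067] = 3.382581


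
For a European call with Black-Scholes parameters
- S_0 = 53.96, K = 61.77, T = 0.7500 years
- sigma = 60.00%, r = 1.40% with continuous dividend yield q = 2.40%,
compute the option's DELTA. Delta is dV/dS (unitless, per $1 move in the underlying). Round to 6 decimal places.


d1 = -0.0147701179; d2 = -0.5343853601
phi(d1) = 0.3988987669; exp(-qT) = 0.9821610324; exp(-rT) = 0.9895549326
N(d1) = 0.4941077897
Delta = exp(-qT) * N(d1) = 0.9821610324 * 0.4941077897 = 0.485293

Answer: Delta = 0.485293


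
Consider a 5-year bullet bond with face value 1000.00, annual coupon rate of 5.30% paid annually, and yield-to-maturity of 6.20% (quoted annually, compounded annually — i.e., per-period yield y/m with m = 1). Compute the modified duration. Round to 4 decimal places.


Answer: Modified duration = 4.2474

Derivation:
Coupon per period c = face * coupon_rate / m = 53.000000
Periods per year m = 1; per-period yield y/m = 0.062000
Number of cashflows N = 5
Cashflows (t years, CF_t, discount factor 1/(1+y/m)^(m*t), PV):
  t = 1.0000: CF_t = 53.000000, DF = 0.941620, PV = 49.905838
  t = 2.0000: CF_t = 53.000000, DF = 0.886647, PV = 46.992315
  t = 3.0000: CF_t = 53.000000, DF = 0.834885, PV = 44.248884
  t = 4.0000: CF_t = 53.000000, DF = 0.786144, PV = 41.665616
  t = 5.0000: CF_t = 1053.000000, DF = 0.740248, PV = 779.481456
Price P = sum_t PV_t = 962.294107
First compute Macaulay numerator sum_t t * PV_t:
  t * PV_t at t = 1.0000: 49.905838
  t * PV_t at t = 2.0000: 93.984629
  t * PV_t at t = 3.0000: 132.746651
  t * PV_t at t = 4.0000: 166.662462
  t * PV_t at t = 5.0000: 3897.407278
Macaulay duration D = 4340.706858 / 962.294107 = 4.510790
Modified duration = D / (1 + y/m) = 4.510790 / (1 + 0.062000) = 4.247448


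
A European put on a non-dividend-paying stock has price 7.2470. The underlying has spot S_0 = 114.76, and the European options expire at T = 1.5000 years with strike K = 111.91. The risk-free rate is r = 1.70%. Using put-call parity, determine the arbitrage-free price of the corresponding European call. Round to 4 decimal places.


Answer: Call price = 12.9146

Derivation:
Put-call parity: C - P = S_0 * exp(-qT) - K * exp(-rT).
S_0 * exp(-qT) = 114.7600 * 1.00000000 = 114.76000000
K * exp(-rT) = 111.9100 * 0.97482238 = 109.09237243
C = P + S*exp(-qT) - K*exp(-rT)
C = 7.2470 + 114.76000000 - 109.09237243 = 12.9146


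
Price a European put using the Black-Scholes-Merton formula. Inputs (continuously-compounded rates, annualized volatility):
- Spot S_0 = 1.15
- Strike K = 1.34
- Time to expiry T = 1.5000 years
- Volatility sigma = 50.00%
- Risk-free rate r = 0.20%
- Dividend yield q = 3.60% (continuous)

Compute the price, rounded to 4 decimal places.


d1 = (ln(S/K) + (r - q + 0.5*sigma^2) * T) / (sigma * sqrt(T)) = -0.02679362
d2 = d1 - sigma * sqrt(T) = -0.63916605
exp(-rT) = 0.99700450; exp(-qT) = 0.94743211
P = K * exp(-rT) * N(-d2) - S_0 * exp(-qT) * N(-d1)
N(-d1) = 0.51068783; N(-d2) = 0.73864254
P = 1.3400 * 0.99700450 * 0.73864254 - 1.1500 * 0.94743211 * 0.51068783 = 0.4304

Answer: Price = 0.4304


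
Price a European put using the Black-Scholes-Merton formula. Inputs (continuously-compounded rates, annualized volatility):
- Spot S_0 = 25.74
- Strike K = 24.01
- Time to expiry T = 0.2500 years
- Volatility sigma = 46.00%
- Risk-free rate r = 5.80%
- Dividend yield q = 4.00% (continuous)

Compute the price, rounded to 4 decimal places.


Answer: Price = 1.4552

Derivation:
d1 = (ln(S/K) + (r - q + 0.5*sigma^2) * T) / (sigma * sqrt(T)) = 0.43706866
d2 = d1 - sigma * sqrt(T) = 0.20706866
exp(-rT) = 0.98560462; exp(-qT) = 0.99004983
P = K * exp(-rT) * N(-d2) - S_0 * exp(-qT) * N(-d1)
N(-d1) = 0.33103078; N(-d2) = 0.41797812
P = 24.0100 * 0.98560462 * 0.41797812 - 25.7400 * 0.99004983 * 0.33103078 = 1.4552


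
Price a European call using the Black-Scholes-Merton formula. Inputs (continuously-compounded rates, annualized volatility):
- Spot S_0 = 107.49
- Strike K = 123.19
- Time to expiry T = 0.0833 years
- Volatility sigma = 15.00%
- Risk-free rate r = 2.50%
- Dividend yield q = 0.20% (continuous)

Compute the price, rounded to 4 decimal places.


d1 = (ln(S/K) + (r - q + 0.5*sigma^2) * T) / (sigma * sqrt(T)) = -3.08313675
d2 = d1 - sigma * sqrt(T) = -3.12642936
exp(-rT) = 0.99791967; exp(-qT) = 0.99983341
C = S_0 * exp(-qT) * N(d1) - K * exp(-rT) * N(d2)
N(d1) = 0.00102416; N(d2) = 0.00088472
C = 107.4900 * 0.99983341 * 0.00102416 - 123.1900 * 0.99791967 * 0.00088472 = 0.0013

Answer: Price = 0.0013


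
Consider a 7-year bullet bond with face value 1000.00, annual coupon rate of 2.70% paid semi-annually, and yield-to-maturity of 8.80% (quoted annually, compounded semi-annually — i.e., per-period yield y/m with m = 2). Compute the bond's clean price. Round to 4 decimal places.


Answer: Price = 686.1683

Derivation:
Coupon per period c = face * coupon_rate / m = 13.500000
Periods per year m = 2; per-period yield y/m = 0.044000
Number of cashflows N = 14
Cashflows (t years, CF_t, discount factor 1/(1+y/m)^(m*t), PV):
  t = 0.5000: CF_t = 13.500000, DF = 0.957854, PV = 12.931034
  t = 1.0000: CF_t = 13.500000, DF = 0.917485, PV = 12.386048
  t = 1.5000: CF_t = 13.500000, DF = 0.878817, PV = 11.864031
  t = 2.0000: CF_t = 13.500000, DF = 0.841779, PV = 11.364014
  t = 2.5000: CF_t = 13.500000, DF = 0.806302, PV = 10.885071
  t = 3.0000: CF_t = 13.500000, DF = 0.772320, PV = 10.426313
  t = 3.5000: CF_t = 13.500000, DF = 0.739770, PV = 9.986890
  t = 4.0000: CF_t = 13.500000, DF = 0.708592, PV = 9.565987
  t = 4.5000: CF_t = 13.500000, DF = 0.678728, PV = 9.162823
  t = 5.0000: CF_t = 13.500000, DF = 0.650122, PV = 8.776650
  t = 5.5000: CF_t = 13.500000, DF = 0.622722, PV = 8.406753
  t = 6.0000: CF_t = 13.500000, DF = 0.596477, PV = 8.052445
  t = 6.5000: CF_t = 13.500000, DF = 0.571339, PV = 7.713070
  t = 7.0000: CF_t = 1013.500000, DF = 0.547259, PV = 554.647132
Price P = sum_t PV_t = 686.168263


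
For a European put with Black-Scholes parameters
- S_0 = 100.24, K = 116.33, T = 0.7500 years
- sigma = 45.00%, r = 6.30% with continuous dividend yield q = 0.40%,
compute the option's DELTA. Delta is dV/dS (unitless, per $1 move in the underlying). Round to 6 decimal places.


Answer: Delta = -0.527743

Derivation:
d1 = -0.0735830846; d2 = -0.4632945163
phi(d1) = 0.3978637105; exp(-qT) = 0.9970044955; exp(-rT) = 0.9538489056
N(-d1) = 0.5293289344
Delta = -exp(-qT) * N(-d1) = -0.9970044955 * 0.5293289344 = -0.527743


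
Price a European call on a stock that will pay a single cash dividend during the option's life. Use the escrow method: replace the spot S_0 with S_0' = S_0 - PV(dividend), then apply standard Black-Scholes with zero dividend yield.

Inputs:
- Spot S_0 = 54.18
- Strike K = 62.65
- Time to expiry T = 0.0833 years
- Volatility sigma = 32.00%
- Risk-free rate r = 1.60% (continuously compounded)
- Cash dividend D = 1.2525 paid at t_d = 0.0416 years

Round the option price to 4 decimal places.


PV(D) = D * exp(-r * t_d) = 1.2525 * 0.99933462 = 1.25166661
S_0' = S_0 - PV(D) = 54.1800 - 1.25166661 = 52.92833339
d1 = (ln(S_0'/K) + (r + sigma^2/2)*T) / (sigma*sqrt(T)) = -1.76517345
d2 = d1 - sigma*sqrt(T) = -1.85753101
exp(-rT) = 0.99866809
N(d1) = 0.03876731; N(d2) = 0.03161782
C = S_0' * N(d1) - K * exp(-rT) * N(d2) = 52.92833339 * 0.03876731 - 62.6500 * 0.99866809 * 0.03161782 = 0.0737

Answer: Price = 0.0737


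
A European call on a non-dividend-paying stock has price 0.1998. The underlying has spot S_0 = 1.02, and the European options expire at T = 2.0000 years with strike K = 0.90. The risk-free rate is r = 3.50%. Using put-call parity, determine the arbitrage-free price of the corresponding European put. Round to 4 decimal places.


Answer: Put price = 0.0190

Derivation:
Put-call parity: C - P = S_0 * exp(-qT) - K * exp(-rT).
S_0 * exp(-qT) = 1.0200 * 1.00000000 = 1.02000000
K * exp(-rT) = 0.9000 * 0.93239382 = 0.83915444
P = C - S*exp(-qT) + K*exp(-rT)
P = 0.1998 - 1.02000000 + 0.83915444 = 0.0190


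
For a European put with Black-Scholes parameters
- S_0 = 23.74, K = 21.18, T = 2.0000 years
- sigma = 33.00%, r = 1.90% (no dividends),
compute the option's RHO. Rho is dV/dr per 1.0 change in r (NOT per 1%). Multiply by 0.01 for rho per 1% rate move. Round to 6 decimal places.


Answer: Rho = -18.886293

Derivation:
d1 = 0.5592658575; d2 = 0.0925753819
phi(d1) = 0.3411859362; exp(-qT) = 1.0000000000; exp(-rT) = 0.9627129409
N(-d2) = 0.4631204511
Rho = -K*T*exp(-rT)*N(-d2) = -21.1800 * 2.0000 * 0.9627129409 * 0.4631204511 = -18.886293


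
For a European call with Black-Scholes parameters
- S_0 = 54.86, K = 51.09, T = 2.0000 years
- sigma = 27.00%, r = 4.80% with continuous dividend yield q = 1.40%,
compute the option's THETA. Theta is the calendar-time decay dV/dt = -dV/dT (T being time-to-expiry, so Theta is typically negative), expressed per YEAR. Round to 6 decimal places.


Answer: Theta = -2.477793

Derivation:
d1 = 0.5554604047; d2 = 0.1736227428
phi(d1) = 0.3419103661; exp(-qT) = 0.9723883668; exp(-rT) = 0.9084640161
Theta = -S*exp(-qT)*phi(d1)*sigma/(2*sqrt(T)) - r*K*exp(-rT)*N(d2) + q*S*exp(-qT)*N(d1)
N(d1) = 0.7107101070; N(d2) = 0.5689190214; sqrt(T) = 1.4142135624
Term 1 = -54.8600 * 0.9723883668 * 0.3419103661 * 0.2700 / (2 * 1.4142135624) = -1.7411115498
Term 2 = -0.0480 * 51.0900 * 0.9084640161 * 0.5689190214 = -1.2674630991
Term 3 = 0.0140 * 54.8600 * 0.9723883668 * 0.7107101070 = 0.5307818759
Theta = -1.7411115498 + (-1.2674630991) + (0.5307818759) = -2.477793


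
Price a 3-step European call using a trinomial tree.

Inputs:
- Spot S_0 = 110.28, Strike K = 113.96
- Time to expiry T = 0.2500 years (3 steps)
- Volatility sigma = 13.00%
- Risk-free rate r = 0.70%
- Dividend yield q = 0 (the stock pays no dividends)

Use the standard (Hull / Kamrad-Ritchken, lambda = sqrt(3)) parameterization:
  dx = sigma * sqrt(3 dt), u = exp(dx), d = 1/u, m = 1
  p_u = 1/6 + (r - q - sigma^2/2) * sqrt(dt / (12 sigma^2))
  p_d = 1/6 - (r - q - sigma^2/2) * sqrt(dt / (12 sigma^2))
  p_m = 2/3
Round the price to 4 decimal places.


Answer: Price = V(0,0) = 1.6024

Derivation:
dt = T/N = 0.083333; dx = sigma*sqrt(3*dt) = 0.065000
u = exp(dx) = 1.067159; d = 1/u = 0.937067
p_u = 0.165737, p_m = 0.666667, p_d = 0.167596
Discount per step: exp(-r*dt) = 0.999417
Stock lattice S(k, j) with j the centered position index:
  k=0: S(0,+0) = 110.2800
  k=1: S(1,-1) = 103.3398; S(1,+0) = 110.2800; S(1,+1) = 117.6863
  k=2: S(2,-2) = 96.8364; S(2,-1) = 103.3398; S(2,+0) = 110.2800; S(2,+1) = 117.6863; S(2,+2) = 125.5900
  k=3: S(3,-3) = 90.7422; S(3,-2) = 96.8364; S(3,-1) = 103.3398; S(3,+0) = 110.2800; S(3,+1) = 117.6863; S(3,+2) = 125.5900; S(3,+3) = 134.0245
Terminal payoffs V(N, j) = max(S_T - K, 0):
  V(3,-3) = 0.000000; V(3,-2) = 0.000000; V(3,-1) = 0.000000; V(3,+0) = 0.000000; V(3,+1) = 3.726297; V(3,+2) = 11.629994; V(3,+3) = 20.064496
Backward induction: V(k, j) = exp(-r*dt) * [p_u * V(k+1, j+1) + p_m * V(k+1, j) + p_d * V(k+1, j-1)]
  V(2,-2) = exp(-r*dt) * [p_u*0.000000 + p_m*0.000000 + p_d*0.000000] = 0.000000
  V(2,-1) = exp(-r*dt) * [p_u*0.000000 + p_m*0.000000 + p_d*0.000000] = 0.000000
  V(2,+0) = exp(-r*dt) * [p_u*3.726297 + p_m*0.000000 + p_d*0.000000] = 0.617226
  V(2,+1) = exp(-r*dt) * [p_u*11.629994 + p_m*3.726297 + p_d*0.000000] = 4.409148
  V(2,+2) = exp(-r*dt) * [p_u*20.064496 + p_m*11.629994 + p_d*3.726297] = 11.696450
  V(1,-1) = exp(-r*dt) * [p_u*0.617226 + p_m*0.000000 + p_d*0.000000] = 0.102238
  V(1,+0) = exp(-r*dt) * [p_u*4.409148 + p_m*0.617226 + p_d*0.000000] = 1.141577
  V(1,+1) = exp(-r*dt) * [p_u*11.696450 + p_m*4.409148 + p_d*0.617226] = 4.978508
  V(0,+0) = exp(-r*dt) * [p_u*4.978508 + p_m*1.141577 + p_d*0.102238] = 1.602375


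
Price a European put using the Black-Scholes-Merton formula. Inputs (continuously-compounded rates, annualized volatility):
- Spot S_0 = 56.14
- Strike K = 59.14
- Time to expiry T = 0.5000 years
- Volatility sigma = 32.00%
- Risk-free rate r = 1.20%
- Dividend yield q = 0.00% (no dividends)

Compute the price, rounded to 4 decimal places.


Answer: Price = 6.6057

Derivation:
d1 = (ln(S/K) + (r - q + 0.5*sigma^2) * T) / (sigma * sqrt(T)) = -0.09041661
d2 = d1 - sigma * sqrt(T) = -0.31669078
exp(-rT) = 0.99401796; exp(-qT) = 1.00000000
P = K * exp(-rT) * N(-d2) - S_0 * exp(-qT) * N(-d1)
N(-d1) = 0.53602192; N(-d2) = 0.62426088
P = 59.1400 * 0.99401796 * 0.62426088 - 56.1400 * 1.00000000 * 0.53602192 = 6.6057


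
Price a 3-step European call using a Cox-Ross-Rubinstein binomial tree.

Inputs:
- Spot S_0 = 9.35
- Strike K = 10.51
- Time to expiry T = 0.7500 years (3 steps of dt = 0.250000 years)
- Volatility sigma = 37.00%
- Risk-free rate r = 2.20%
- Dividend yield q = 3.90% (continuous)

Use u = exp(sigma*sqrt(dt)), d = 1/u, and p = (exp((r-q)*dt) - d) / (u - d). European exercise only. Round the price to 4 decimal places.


Answer: Price = V(0,0) = 0.7307

Derivation:
dt = T/N = 0.250000
u = exp(sigma*sqrt(dt)) = 1.203218; d = 1/u = 0.831104
p = (exp((r-q)*dt) - d) / (u - d) = 0.442484
Discount per step: exp(-r*dt) = 0.994515
Stock lattice S(k, i) with i counting down-moves:
  k=0: S(0,0) = 9.3500
  k=1: S(1,0) = 11.2501; S(1,1) = 7.7708
  k=2: S(2,0) = 13.5363; S(2,1) = 9.3500; S(2,2) = 6.4584
  k=3: S(3,0) = 16.2871; S(3,1) = 11.2501; S(3,2) = 7.7708; S(3,3) = 5.3676
Terminal payoffs V(N, i) = max(S_T - K, 0):
  V(3,0) = 5.777148; V(3,1) = 0.740092; V(3,2) = 0.000000; V(3,3) = 0.000000
Backward induction: V(k, i) = exp(-r*dt) * [p * V(k+1, i) + (1-p) * V(k+1, i+1)].
  V(2,0) = exp(-r*dt) * [p*5.777148 + (1-p)*0.740092] = 2.952627
  V(2,1) = exp(-r*dt) * [p*0.740092 + (1-p)*0.000000] = 0.325683
  V(2,2) = exp(-r*dt) * [p*0.000000 + (1-p)*0.000000] = 0.000000
  V(1,0) = exp(-r*dt) * [p*2.952627 + (1-p)*0.325683] = 1.479903
  V(1,1) = exp(-r*dt) * [p*0.325683 + (1-p)*0.000000] = 0.143319
  V(0,0) = exp(-r*dt) * [p*1.479903 + (1-p)*0.143319] = 0.730707


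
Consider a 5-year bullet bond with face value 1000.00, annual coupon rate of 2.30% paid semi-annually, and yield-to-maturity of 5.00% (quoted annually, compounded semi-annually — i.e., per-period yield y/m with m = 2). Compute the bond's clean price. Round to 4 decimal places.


Coupon per period c = face * coupon_rate / m = 11.500000
Periods per year m = 2; per-period yield y/m = 0.025000
Number of cashflows N = 10
Cashflows (t years, CF_t, discount factor 1/(1+y/m)^(m*t), PV):
  t = 0.5000: CF_t = 11.500000, DF = 0.975610, PV = 11.219512
  t = 1.0000: CF_t = 11.500000, DF = 0.951814, PV = 10.945866
  t = 1.5000: CF_t = 11.500000, DF = 0.928599, PV = 10.678893
  t = 2.0000: CF_t = 11.500000, DF = 0.905951, PV = 10.418432
  t = 2.5000: CF_t = 11.500000, DF = 0.883854, PV = 10.164324
  t = 3.0000: CF_t = 11.500000, DF = 0.862297, PV = 9.916414
  t = 3.5000: CF_t = 11.500000, DF = 0.841265, PV = 9.674550
  t = 4.0000: CF_t = 11.500000, DF = 0.820747, PV = 9.438586
  t = 4.5000: CF_t = 11.500000, DF = 0.800728, PV = 9.208376
  t = 5.0000: CF_t = 1011.500000, DF = 0.781198, PV = 790.182183
Price P = sum_t PV_t = 881.847137

Answer: Price = 881.8471


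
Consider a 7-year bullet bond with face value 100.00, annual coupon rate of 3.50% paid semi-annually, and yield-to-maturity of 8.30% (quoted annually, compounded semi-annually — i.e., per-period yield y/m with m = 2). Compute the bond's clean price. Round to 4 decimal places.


Coupon per period c = face * coupon_rate / m = 1.750000
Periods per year m = 2; per-period yield y/m = 0.041500
Number of cashflows N = 14
Cashflows (t years, CF_t, discount factor 1/(1+y/m)^(m*t), PV):
  t = 0.5000: CF_t = 1.750000, DF = 0.960154, PV = 1.680269
  t = 1.0000: CF_t = 1.750000, DF = 0.921895, PV = 1.613316
  t = 1.5000: CF_t = 1.750000, DF = 0.885161, PV = 1.549031
  t = 2.0000: CF_t = 1.750000, DF = 0.849890, PV = 1.487308
  t = 2.5000: CF_t = 1.750000, DF = 0.816025, PV = 1.428044
  t = 3.0000: CF_t = 1.750000, DF = 0.783510, PV = 1.371142
  t = 3.5000: CF_t = 1.750000, DF = 0.752290, PV = 1.316507
  t = 4.0000: CF_t = 1.750000, DF = 0.722314, PV = 1.264049
  t = 4.5000: CF_t = 1.750000, DF = 0.693532, PV = 1.213681
  t = 5.0000: CF_t = 1.750000, DF = 0.665897, PV = 1.165320
  t = 5.5000: CF_t = 1.750000, DF = 0.639364, PV = 1.118886
  t = 6.0000: CF_t = 1.750000, DF = 0.613887, PV = 1.074303
  t = 6.5000: CF_t = 1.750000, DF = 0.589426, PV = 1.031496
  t = 7.0000: CF_t = 101.750000, DF = 0.565940, PV = 57.584364
Price P = sum_t PV_t = 74.897718

Answer: Price = 74.8977


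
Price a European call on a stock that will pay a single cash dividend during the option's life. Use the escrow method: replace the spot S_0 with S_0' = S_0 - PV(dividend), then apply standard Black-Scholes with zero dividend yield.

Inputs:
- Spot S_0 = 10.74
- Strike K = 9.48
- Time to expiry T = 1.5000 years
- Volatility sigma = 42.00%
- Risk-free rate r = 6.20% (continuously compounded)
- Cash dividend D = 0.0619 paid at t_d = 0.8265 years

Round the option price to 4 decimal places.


PV(D) = D * exp(-r * t_d) = 0.0619 * 0.95004778 = 0.05880796
S_0' = S_0 - PV(D) = 10.7400 - 0.05880796 = 10.68119204
d1 = (ln(S_0'/K) + (r + sigma^2/2)*T) / (sigma*sqrt(T)) = 0.66991625
d2 = d1 - sigma*sqrt(T) = 0.15552340
exp(-rT) = 0.91119350
N(d1) = 0.74854441; N(d2) = 0.56179565
C = S_0' * N(d1) - K * exp(-rT) * N(d2) = 10.68119204 * 0.74854441 - 9.4800 * 0.91119350 * 0.56179565 = 3.1425

Answer: Price = 3.1425


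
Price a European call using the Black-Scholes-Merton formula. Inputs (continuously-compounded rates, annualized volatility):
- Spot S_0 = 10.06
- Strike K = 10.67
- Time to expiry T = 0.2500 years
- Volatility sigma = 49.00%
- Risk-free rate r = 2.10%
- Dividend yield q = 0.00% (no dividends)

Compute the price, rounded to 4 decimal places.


d1 = (ln(S/K) + (r - q + 0.5*sigma^2) * T) / (sigma * sqrt(T)) = -0.09635266
d2 = d1 - sigma * sqrt(T) = -0.34135266
exp(-rT) = 0.99476376; exp(-qT) = 1.00000000
C = S_0 * exp(-qT) * N(d1) - K * exp(-rT) * N(d2)
N(d1) = 0.46162025; N(d2) = 0.36641906
C = 10.0600 * 1.00000000 * 0.46162025 - 10.6700 * 0.99476376 * 0.36641906 = 0.7547

Answer: Price = 0.7547


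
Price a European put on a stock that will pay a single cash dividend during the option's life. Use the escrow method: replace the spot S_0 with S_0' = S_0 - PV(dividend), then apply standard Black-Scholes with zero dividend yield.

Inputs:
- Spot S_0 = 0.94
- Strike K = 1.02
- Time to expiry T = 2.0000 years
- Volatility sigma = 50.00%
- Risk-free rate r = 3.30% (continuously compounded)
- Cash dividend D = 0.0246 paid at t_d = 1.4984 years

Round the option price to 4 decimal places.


Answer: Price = 0.2781

Derivation:
PV(D) = D * exp(-r * t_d) = 0.0246 * 0.95175541 = 0.02341318
S_0' = S_0 - PV(D) = 0.9400 - 0.02341318 = 0.91658682
d1 = (ln(S_0'/K) + (r + sigma^2/2)*T) / (sigma*sqrt(T)) = 0.29571048
d2 = d1 - sigma*sqrt(T) = -0.41139630
exp(-rT) = 0.93613086
N(-d1) = 0.38372560; N(-d2) = 0.65960902
P = K * exp(-rT) * N(-d2) - S_0' * N(-d1) = 1.0200 * 0.93613086 * 0.65960902 - 0.91658682 * 0.38372560 = 0.2781


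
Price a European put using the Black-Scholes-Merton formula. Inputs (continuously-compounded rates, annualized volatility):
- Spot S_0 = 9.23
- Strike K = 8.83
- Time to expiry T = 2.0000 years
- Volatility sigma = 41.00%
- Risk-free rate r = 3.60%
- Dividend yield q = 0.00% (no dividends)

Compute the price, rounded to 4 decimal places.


d1 = (ln(S/K) + (r - q + 0.5*sigma^2) * T) / (sigma * sqrt(T)) = 0.49049761
d2 = d1 - sigma * sqrt(T) = -0.08932995
exp(-rT) = 0.93053090; exp(-qT) = 1.00000000
P = K * exp(-rT) * N(-d2) - S_0 * exp(-qT) * N(-d1)
N(-d1) = 0.31189091; N(-d2) = 0.53559015
P = 8.8300 * 0.93053090 * 0.53559015 - 9.2300 * 1.00000000 * 0.31189091 = 1.5220

Answer: Price = 1.5220


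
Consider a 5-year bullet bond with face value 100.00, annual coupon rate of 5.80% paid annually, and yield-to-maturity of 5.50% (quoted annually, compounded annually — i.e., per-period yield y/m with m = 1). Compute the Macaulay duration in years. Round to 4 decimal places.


Coupon per period c = face * coupon_rate / m = 5.800000
Periods per year m = 1; per-period yield y/m = 0.055000
Number of cashflows N = 5
Cashflows (t years, CF_t, discount factor 1/(1+y/m)^(m*t), PV):
  t = 1.0000: CF_t = 5.800000, DF = 0.947867, PV = 5.497630
  t = 2.0000: CF_t = 5.800000, DF = 0.898452, PV = 5.211024
  t = 3.0000: CF_t = 5.800000, DF = 0.851614, PV = 4.939359
  t = 4.0000: CF_t = 5.800000, DF = 0.807217, PV = 4.681857
  t = 5.0000: CF_t = 105.800000, DF = 0.765134, PV = 80.951215
Price P = sum_t PV_t = 101.281085
Macaulay numerator sum_t t * PV_t:
  t * PV_t at t = 1.0000: 5.497630
  t * PV_t at t = 2.0000: 10.422048
  t * PV_t at t = 3.0000: 14.818078
  t * PV_t at t = 4.0000: 18.727428
  t * PV_t at t = 5.0000: 404.756073
Macaulay duration D = (sum_t t * PV_t) / P = 454.221258 / 101.281085 = 4.484759

Answer: Macaulay duration = 4.4848 years


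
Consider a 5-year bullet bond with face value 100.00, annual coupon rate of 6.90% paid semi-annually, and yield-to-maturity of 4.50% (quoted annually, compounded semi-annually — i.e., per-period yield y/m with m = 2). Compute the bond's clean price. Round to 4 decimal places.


Answer: Price = 110.6395

Derivation:
Coupon per period c = face * coupon_rate / m = 3.450000
Periods per year m = 2; per-period yield y/m = 0.022500
Number of cashflows N = 10
Cashflows (t years, CF_t, discount factor 1/(1+y/m)^(m*t), PV):
  t = 0.5000: CF_t = 3.450000, DF = 0.977995, PV = 3.374083
  t = 1.0000: CF_t = 3.450000, DF = 0.956474, PV = 3.299837
  t = 1.5000: CF_t = 3.450000, DF = 0.935427, PV = 3.227224
  t = 2.0000: CF_t = 3.450000, DF = 0.914843, PV = 3.156210
  t = 2.5000: CF_t = 3.450000, DF = 0.894712, PV = 3.086757
  t = 3.0000: CF_t = 3.450000, DF = 0.875024, PV = 3.018834
  t = 3.5000: CF_t = 3.450000, DF = 0.855769, PV = 2.952405
  t = 4.0000: CF_t = 3.450000, DF = 0.836938, PV = 2.887437
  t = 4.5000: CF_t = 3.450000, DF = 0.818522, PV = 2.823900
  t = 5.0000: CF_t = 103.450000, DF = 0.800510, PV = 82.812773
Price P = sum_t PV_t = 110.639460


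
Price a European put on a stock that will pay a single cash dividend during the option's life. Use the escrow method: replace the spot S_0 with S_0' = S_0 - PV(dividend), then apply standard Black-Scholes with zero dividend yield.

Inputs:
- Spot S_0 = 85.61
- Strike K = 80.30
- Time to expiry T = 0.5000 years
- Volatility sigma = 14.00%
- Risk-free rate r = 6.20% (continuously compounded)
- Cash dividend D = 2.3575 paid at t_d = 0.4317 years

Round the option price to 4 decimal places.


PV(D) = D * exp(-r * t_d) = 2.3575 * 0.97358962 = 2.29523753
S_0' = S_0 - PV(D) = 85.6100 - 2.29523753 = 83.31476247
d1 = (ln(S_0'/K) + (r + sigma^2/2)*T) / (sigma*sqrt(T)) = 0.73494793
d2 = d1 - sigma*sqrt(T) = 0.63595298
exp(-rT) = 0.96947557
N(-d1) = 0.23118560; N(-d2) = 0.26240353
P = K * exp(-rT) * N(-d2) - S_0' * N(-d1) = 80.3000 * 0.96947557 * 0.26240353 - 83.31476247 * 0.23118560 = 1.1666

Answer: Price = 1.1666


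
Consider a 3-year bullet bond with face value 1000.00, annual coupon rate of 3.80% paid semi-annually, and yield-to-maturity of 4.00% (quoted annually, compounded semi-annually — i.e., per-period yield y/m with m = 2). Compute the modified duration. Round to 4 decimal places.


Answer: Modified duration = 2.8070

Derivation:
Coupon per period c = face * coupon_rate / m = 19.000000
Periods per year m = 2; per-period yield y/m = 0.020000
Number of cashflows N = 6
Cashflows (t years, CF_t, discount factor 1/(1+y/m)^(m*t), PV):
  t = 0.5000: CF_t = 19.000000, DF = 0.980392, PV = 18.627451
  t = 1.0000: CF_t = 19.000000, DF = 0.961169, PV = 18.262207
  t = 1.5000: CF_t = 19.000000, DF = 0.942322, PV = 17.904124
  t = 2.0000: CF_t = 19.000000, DF = 0.923845, PV = 17.553063
  t = 2.5000: CF_t = 19.000000, DF = 0.905731, PV = 17.208885
  t = 3.0000: CF_t = 1019.000000, DF = 0.887971, PV = 904.842838
Price P = sum_t PV_t = 994.398569
First compute Macaulay numerator sum_t t * PV_t:
  t * PV_t at t = 0.5000: 9.313725
  t * PV_t at t = 1.0000: 18.262207
  t * PV_t at t = 1.5000: 26.856187
  t * PV_t at t = 2.0000: 35.106126
  t * PV_t at t = 2.5000: 43.022213
  t * PV_t at t = 3.0000: 2714.528515
Macaulay duration D = 2847.088974 / 994.398569 = 2.863127
Modified duration = D / (1 + y/m) = 2.863127 / (1 + 0.020000) = 2.806987


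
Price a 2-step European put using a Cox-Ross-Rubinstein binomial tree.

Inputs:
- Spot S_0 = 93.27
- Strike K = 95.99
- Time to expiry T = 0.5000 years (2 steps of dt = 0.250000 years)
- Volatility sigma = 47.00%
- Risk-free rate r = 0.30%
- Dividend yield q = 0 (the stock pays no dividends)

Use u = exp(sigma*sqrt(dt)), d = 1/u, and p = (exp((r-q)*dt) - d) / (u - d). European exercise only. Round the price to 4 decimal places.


dt = T/N = 0.250000
u = exp(sigma*sqrt(dt)) = 1.264909; d = 1/u = 0.790571
p = (exp((r-q)*dt) - d) / (u - d) = 0.443101
Discount per step: exp(-r*dt) = 0.999250
Stock lattice S(k, i) with i counting down-moves:
  k=0: S(0,0) = 93.2700
  k=1: S(1,0) = 117.9780; S(1,1) = 73.7365
  k=2: S(2,0) = 149.2315; S(2,1) = 93.2700; S(2,2) = 58.2940
Terminal payoffs V(N, i) = max(K - S_T, 0):
  V(2,0) = 0.000000; V(2,1) = 2.720000; V(2,2) = 37.696038
Backward induction: V(k, i) = exp(-r*dt) * [p * V(k+1, i) + (1-p) * V(k+1, i+1)].
  V(1,0) = exp(-r*dt) * [p*0.000000 + (1-p)*2.720000] = 1.513631
  V(1,1) = exp(-r*dt) * [p*2.720000 + (1-p)*37.696038] = 22.181491
  V(0,0) = exp(-r*dt) * [p*1.513631 + (1-p)*22.181491] = 13.013785

Answer: Price = V(0,0) = 13.0138


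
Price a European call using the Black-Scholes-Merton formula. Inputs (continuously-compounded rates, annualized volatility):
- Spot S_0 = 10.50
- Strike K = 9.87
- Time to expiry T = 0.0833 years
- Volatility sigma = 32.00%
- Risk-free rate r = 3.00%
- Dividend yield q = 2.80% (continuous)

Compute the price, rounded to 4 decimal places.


d1 = (ln(S/K) + (r - q + 0.5*sigma^2) * T) / (sigma * sqrt(T)) = 0.71793754
d2 = d1 - sigma * sqrt(T) = 0.62557997
exp(-rT) = 0.99750412; exp(-qT) = 0.99767032
C = S_0 * exp(-qT) * N(d1) - K * exp(-rT) * N(d2)
N(d1) = 0.76360210; N(d2) = 0.73420476
C = 10.5000 * 0.99767032 * 0.76360210 - 9.8700 * 0.99750412 * 0.73420476 = 0.7706

Answer: Price = 0.7706


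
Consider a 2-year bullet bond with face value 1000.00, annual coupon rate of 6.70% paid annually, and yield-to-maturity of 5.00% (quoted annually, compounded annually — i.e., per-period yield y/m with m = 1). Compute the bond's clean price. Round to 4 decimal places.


Coupon per period c = face * coupon_rate / m = 67.000000
Periods per year m = 1; per-period yield y/m = 0.050000
Number of cashflows N = 2
Cashflows (t years, CF_t, discount factor 1/(1+y/m)^(m*t), PV):
  t = 1.0000: CF_t = 67.000000, DF = 0.952381, PV = 63.809524
  t = 2.0000: CF_t = 1067.000000, DF = 0.907029, PV = 967.800454
Price P = sum_t PV_t = 1031.609977

Answer: Price = 1031.6100


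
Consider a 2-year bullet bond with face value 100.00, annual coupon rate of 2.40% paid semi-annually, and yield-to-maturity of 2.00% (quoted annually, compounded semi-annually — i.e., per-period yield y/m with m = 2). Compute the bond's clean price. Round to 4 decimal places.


Answer: Price = 100.7804

Derivation:
Coupon per period c = face * coupon_rate / m = 1.200000
Periods per year m = 2; per-period yield y/m = 0.010000
Number of cashflows N = 4
Cashflows (t years, CF_t, discount factor 1/(1+y/m)^(m*t), PV):
  t = 0.5000: CF_t = 1.200000, DF = 0.990099, PV = 1.188119
  t = 1.0000: CF_t = 1.200000, DF = 0.980296, PV = 1.176355
  t = 1.5000: CF_t = 1.200000, DF = 0.970590, PV = 1.164708
  t = 2.0000: CF_t = 101.200000, DF = 0.960980, PV = 97.251211
Price P = sum_t PV_t = 100.780393


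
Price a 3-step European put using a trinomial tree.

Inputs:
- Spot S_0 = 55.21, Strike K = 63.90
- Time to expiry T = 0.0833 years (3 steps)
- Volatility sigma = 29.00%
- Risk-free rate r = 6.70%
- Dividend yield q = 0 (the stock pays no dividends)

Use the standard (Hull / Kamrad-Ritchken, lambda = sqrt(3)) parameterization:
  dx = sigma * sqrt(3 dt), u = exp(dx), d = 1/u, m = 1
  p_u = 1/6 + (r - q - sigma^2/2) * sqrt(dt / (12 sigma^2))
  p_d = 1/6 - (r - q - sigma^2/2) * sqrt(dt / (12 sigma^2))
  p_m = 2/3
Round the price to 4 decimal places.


Answer: Price = V(0,0) = 8.4490

Derivation:
dt = T/N = 0.027767; dx = sigma*sqrt(3*dt) = 0.083699
u = exp(dx) = 1.087302; d = 1/u = 0.919708
p_u = 0.170805, p_m = 0.666667, p_d = 0.162528
Discount per step: exp(-r*dt) = 0.998141
Stock lattice S(k, j) with j the centered position index:
  k=0: S(0,+0) = 55.2100
  k=1: S(1,-1) = 50.7771; S(1,+0) = 55.2100; S(1,+1) = 60.0299
  k=2: S(2,-2) = 46.7001; S(2,-1) = 50.7771; S(2,+0) = 55.2100; S(2,+1) = 60.0299; S(2,+2) = 65.2706
  k=3: S(3,-3) = 42.9504; S(3,-2) = 46.7001; S(3,-1) = 50.7771; S(3,+0) = 55.2100; S(3,+1) = 60.0299; S(3,+2) = 65.2706; S(3,+3) = 70.9689
Terminal payoffs V(N, j) = max(K - S_T, 0):
  V(3,-3) = 20.949557; V(3,-2) = 17.199914; V(3,-1) = 13.122921; V(3,+0) = 8.690000; V(3,+1) = 3.870078; V(3,+2) = 0.000000; V(3,+3) = 0.000000
Backward induction: V(k, j) = exp(-r*dt) * [p_u * V(k+1, j+1) + p_m * V(k+1, j) + p_d * V(k+1, j-1)]
  V(2,-2) = exp(-r*dt) * [p_u*13.122921 + p_m*17.199914 + p_d*20.949557] = 17.081158
  V(2,-1) = exp(-r*dt) * [p_u*8.690000 + p_m*13.122921 + p_d*17.199914] = 13.004166
  V(2,+0) = exp(-r*dt) * [p_u*3.870078 + p_m*8.690000 + p_d*13.122921] = 8.571246
  V(2,+1) = exp(-r*dt) * [p_u*0.000000 + p_m*3.870078 + p_d*8.690000] = 3.985001
  V(2,+2) = exp(-r*dt) * [p_u*0.000000 + p_m*0.000000 + p_d*3.870078] = 0.627828
  V(1,-1) = exp(-r*dt) * [p_u*8.571246 + p_m*13.004166 + p_d*17.081158] = 12.885632
  V(1,+0) = exp(-r*dt) * [p_u*3.985001 + p_m*8.571246 + p_d*13.004166] = 8.492552
  V(1,+1) = exp(-r*dt) * [p_u*0.627828 + p_m*3.985001 + p_d*8.571246] = 4.149246
  V(0,+0) = exp(-r*dt) * [p_u*4.149246 + p_m*8.492552 + p_d*12.885632] = 8.448960


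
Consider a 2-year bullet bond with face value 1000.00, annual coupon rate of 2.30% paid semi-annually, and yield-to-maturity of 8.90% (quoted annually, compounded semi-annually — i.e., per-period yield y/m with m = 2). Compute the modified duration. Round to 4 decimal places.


Coupon per period c = face * coupon_rate / m = 11.500000
Periods per year m = 2; per-period yield y/m = 0.044500
Number of cashflows N = 4
Cashflows (t years, CF_t, discount factor 1/(1+y/m)^(m*t), PV):
  t = 0.5000: CF_t = 11.500000, DF = 0.957396, PV = 11.010053
  t = 1.0000: CF_t = 11.500000, DF = 0.916607, PV = 10.540979
  t = 1.5000: CF_t = 11.500000, DF = 0.877556, PV = 10.091890
  t = 2.0000: CF_t = 1011.500000, DF = 0.840168, PV = 849.830101
Price P = sum_t PV_t = 881.473023
First compute Macaulay numerator sum_t t * PV_t:
  t * PV_t at t = 0.5000: 5.505026
  t * PV_t at t = 1.0000: 10.540979
  t * PV_t at t = 1.5000: 15.137835
  t * PV_t at t = 2.0000: 1699.660202
Macaulay duration D = 1730.844043 / 881.473023 = 1.963581
Modified duration = D / (1 + y/m) = 1.963581 / (1 + 0.044500) = 1.879925

Answer: Modified duration = 1.8799


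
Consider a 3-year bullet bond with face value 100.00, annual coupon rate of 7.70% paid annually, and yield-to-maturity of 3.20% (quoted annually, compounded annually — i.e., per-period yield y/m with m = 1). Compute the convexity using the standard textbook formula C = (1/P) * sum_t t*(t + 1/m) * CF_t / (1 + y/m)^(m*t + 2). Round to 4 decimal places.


Coupon per period c = face * coupon_rate / m = 7.700000
Periods per year m = 1; per-period yield y/m = 0.032000
Number of cashflows N = 3
Cashflows (t years, CF_t, discount factor 1/(1+y/m)^(m*t), PV):
  t = 1.0000: CF_t = 7.700000, DF = 0.968992, PV = 7.461240
  t = 2.0000: CF_t = 7.700000, DF = 0.938946, PV = 7.229884
  t = 3.0000: CF_t = 107.700000, DF = 0.909831, PV = 97.988839
Price P = sum_t PV_t = 112.679963
Convexity numerator sum_t t*(t + 1/m) * CF_t / (1+y/m)^(m*t + 2):
  t = 1.0000: term = 14.011403
  t = 2.0000: term = 40.730823
  t = 3.0000: term = 1104.074712
Convexity = (1/P) * sum = 1158.816938 / 112.679963 = 10.284144

Answer: Convexity = 10.2841


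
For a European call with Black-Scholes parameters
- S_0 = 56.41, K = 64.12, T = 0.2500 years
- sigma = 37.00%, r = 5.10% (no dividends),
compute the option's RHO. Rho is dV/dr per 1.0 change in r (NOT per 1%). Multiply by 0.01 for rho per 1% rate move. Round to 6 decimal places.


Answer: Rho = 3.750583

Derivation:
d1 = -0.5310669189; d2 = -0.7160669189
phi(d1) = 0.3464715504; exp(-qT) = 1.0000000000; exp(-rT) = 0.9873309369
N(d2) = 0.2369750146
Rho = K*T*exp(-rT)*N(d2) = 64.1200 * 0.2500 * 0.9873309369 * 0.2369750146 = 3.750583


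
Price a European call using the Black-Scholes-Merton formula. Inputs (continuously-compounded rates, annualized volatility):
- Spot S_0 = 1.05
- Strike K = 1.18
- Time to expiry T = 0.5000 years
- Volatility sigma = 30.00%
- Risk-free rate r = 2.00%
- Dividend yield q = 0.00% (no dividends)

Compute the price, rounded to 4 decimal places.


Answer: Price = 0.0461

Derivation:
d1 = (ln(S/K) + (r - q + 0.5*sigma^2) * T) / (sigma * sqrt(T)) = -0.39703704
d2 = d1 - sigma * sqrt(T) = -0.60916907
exp(-rT) = 0.99004983; exp(-qT) = 1.00000000
C = S_0 * exp(-qT) * N(d1) - K * exp(-rT) * N(d2)
N(d1) = 0.34567007; N(d2) = 0.27120619
C = 1.0500 * 1.00000000 * 0.34567007 - 1.1800 * 0.99004983 * 0.27120619 = 0.0461


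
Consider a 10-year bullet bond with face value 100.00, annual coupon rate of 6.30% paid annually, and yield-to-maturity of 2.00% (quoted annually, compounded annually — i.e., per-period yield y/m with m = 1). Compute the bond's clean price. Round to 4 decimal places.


Answer: Price = 138.6251

Derivation:
Coupon per period c = face * coupon_rate / m = 6.300000
Periods per year m = 1; per-period yield y/m = 0.020000
Number of cashflows N = 10
Cashflows (t years, CF_t, discount factor 1/(1+y/m)^(m*t), PV):
  t = 1.0000: CF_t = 6.300000, DF = 0.980392, PV = 6.176471
  t = 2.0000: CF_t = 6.300000, DF = 0.961169, PV = 6.055363
  t = 3.0000: CF_t = 6.300000, DF = 0.942322, PV = 5.936631
  t = 4.0000: CF_t = 6.300000, DF = 0.923845, PV = 5.820226
  t = 5.0000: CF_t = 6.300000, DF = 0.905731, PV = 5.706104
  t = 6.0000: CF_t = 6.300000, DF = 0.887971, PV = 5.594220
  t = 7.0000: CF_t = 6.300000, DF = 0.870560, PV = 5.484529
  t = 8.0000: CF_t = 6.300000, DF = 0.853490, PV = 5.376989
  t = 9.0000: CF_t = 6.300000, DF = 0.836755, PV = 5.271558
  t = 10.0000: CF_t = 106.300000, DF = 0.820348, PV = 87.203024
Price P = sum_t PV_t = 138.625116


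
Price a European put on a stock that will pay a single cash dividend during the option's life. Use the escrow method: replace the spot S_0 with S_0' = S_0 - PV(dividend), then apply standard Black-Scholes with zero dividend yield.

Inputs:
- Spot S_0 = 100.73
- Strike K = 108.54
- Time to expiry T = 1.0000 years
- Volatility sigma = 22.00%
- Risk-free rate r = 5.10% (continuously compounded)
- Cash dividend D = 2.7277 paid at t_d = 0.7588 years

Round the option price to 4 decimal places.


Answer: Price = 11.5588

Derivation:
PV(D) = D * exp(-r * t_d) = 2.7277 * 0.96204043 = 2.62415769
S_0' = S_0 - PV(D) = 100.7300 - 2.62415769 = 98.10584231
d1 = (ln(S_0'/K) + (r + sigma^2/2)*T) / (sigma*sqrt(T)) = -0.11759931
d2 = d1 - sigma*sqrt(T) = -0.33759931
exp(-rT) = 0.95027867
N(-d1) = 0.54680743; N(-d2) = 0.63216742
P = K * exp(-rT) * N(-d2) - S_0' * N(-d1) = 108.5400 * 0.95027867 * 0.63216742 - 98.10584231 * 0.54680743 = 11.5588


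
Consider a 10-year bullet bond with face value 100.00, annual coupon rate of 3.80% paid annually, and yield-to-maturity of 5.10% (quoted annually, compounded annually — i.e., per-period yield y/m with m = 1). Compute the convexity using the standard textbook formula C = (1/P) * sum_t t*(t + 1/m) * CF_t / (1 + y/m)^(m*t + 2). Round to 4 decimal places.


Coupon per period c = face * coupon_rate / m = 3.800000
Periods per year m = 1; per-period yield y/m = 0.051000
Number of cashflows N = 10
Cashflows (t years, CF_t, discount factor 1/(1+y/m)^(m*t), PV):
  t = 1.0000: CF_t = 3.800000, DF = 0.951475, PV = 3.615604
  t = 2.0000: CF_t = 3.800000, DF = 0.905304, PV = 3.440156
  t = 3.0000: CF_t = 3.800000, DF = 0.861374, PV = 3.273222
  t = 4.0000: CF_t = 3.800000, DF = 0.819576, PV = 3.114388
  t = 5.0000: CF_t = 3.800000, DF = 0.779806, PV = 2.963262
  t = 6.0000: CF_t = 3.800000, DF = 0.741965, PV = 2.819469
  t = 7.0000: CF_t = 3.800000, DF = 0.705961, PV = 2.682654
  t = 8.0000: CF_t = 3.800000, DF = 0.671705, PV = 2.552477
  t = 9.0000: CF_t = 3.800000, DF = 0.639110, PV = 2.428618
  t = 10.0000: CF_t = 103.800000, DF = 0.608097, PV = 63.120466
Price P = sum_t PV_t = 90.010315
Convexity numerator sum_t t*(t + 1/m) * CF_t / (1+y/m)^(m*t + 2):
  t = 1.0000: term = 6.546444
  t = 2.0000: term = 18.686329
  t = 3.0000: term = 35.559141
  t = 4.0000: term = 56.389377
  t = 5.0000: term = 80.479606
  t = 6.0000: term = 107.204042
  t = 7.0000: term = 136.002590
  t = 8.0000: term = 166.375331
  t = 9.0000: term = 197.877416
  t = 10.0000: term = 6285.754954
Convexity = (1/P) * sum = 7090.875229 / 90.010315 = 78.778474

Answer: Convexity = 78.7785
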